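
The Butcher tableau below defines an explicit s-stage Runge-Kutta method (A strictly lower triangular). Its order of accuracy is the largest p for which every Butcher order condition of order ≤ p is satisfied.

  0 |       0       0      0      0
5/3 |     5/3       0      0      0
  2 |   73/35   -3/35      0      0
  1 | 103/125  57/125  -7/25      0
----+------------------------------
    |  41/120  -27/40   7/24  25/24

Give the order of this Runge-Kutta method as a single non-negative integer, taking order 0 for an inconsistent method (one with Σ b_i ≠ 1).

4

b = (41/120, -27/40, 7/24, 25/24)
c = (0, 5/3, 2, 1)
Ac = (0, 0, -1/7, 1/5)
Σ b_i: 41/120·1 + (-27/40)·1 + 7/24·1 + 25/24·1 = 1 ✓
b·c: (-27/40)·5/3 + 7/24·2 + 25/24·1 = 1/2 ✓
b·c²: (-27/40)·25/9 + 7/24·4 + 25/24·1 = 1/3 ✓
b·Ac: 7/24·(-1/7) + 25/24·1/5 = 1/6 ✓
b·c³: (-27/40)·125/27 + 7/24·8 + 25/24·1 = 1/4 ✓
b·(c∘Ac): 7/24·(-2/7) + 25/24·1/5 = 1/8 ✓
b·Ac²: 7/24·(-5/21) + 25/24·11/75 = 1/12 ✓
b·A²c: 25/24·1/25 = 1/24 ✓; 4 stages ⇒ order 4.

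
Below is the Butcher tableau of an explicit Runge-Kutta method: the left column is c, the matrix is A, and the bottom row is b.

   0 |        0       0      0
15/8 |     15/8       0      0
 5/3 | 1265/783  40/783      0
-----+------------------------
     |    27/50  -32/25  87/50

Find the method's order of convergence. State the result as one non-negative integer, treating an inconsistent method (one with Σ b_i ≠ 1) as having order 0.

3

b = (27/50, -32/25, 87/50)
c = (0, 15/8, 5/3)
Ac = (0, 0, 25/261)
Σ b_i: 27/50·1 + (-32/25)·1 + 87/50·1 = 1 ✓
b·c: (-32/25)·15/8 + 87/50·5/3 = 1/2 ✓
b·c²: (-32/25)·225/64 + 87/50·25/9 = 1/3 ✓
b·Ac: 87/50·25/261 = 1/6 ✓; 3 stages ⇒ order 3.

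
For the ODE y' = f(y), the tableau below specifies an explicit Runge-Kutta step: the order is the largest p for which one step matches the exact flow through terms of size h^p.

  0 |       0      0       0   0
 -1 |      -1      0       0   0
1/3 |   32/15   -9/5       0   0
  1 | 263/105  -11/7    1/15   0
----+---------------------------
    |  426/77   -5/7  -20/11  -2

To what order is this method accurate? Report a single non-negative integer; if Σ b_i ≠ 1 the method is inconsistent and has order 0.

1

b = (426/77, -5/7, -20/11, -2)
c = (0, -1, 1/3, 1)
Ac = (0, 0, 9/5, 502/315)
Σ b_i: 426/77·1 + (-5/7)·1 + (-20/11)·1 + (-2)·1 = 1 ✓
b·c: (-5/7)·(-1) + (-20/11)·1/3 + (-2)·1 = -437/231 ≠ 1/2 ⇒ order 1.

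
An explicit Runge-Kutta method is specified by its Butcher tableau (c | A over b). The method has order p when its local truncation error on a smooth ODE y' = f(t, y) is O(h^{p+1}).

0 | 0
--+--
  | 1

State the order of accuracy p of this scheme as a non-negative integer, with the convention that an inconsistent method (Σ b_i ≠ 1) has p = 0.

1

b = (1)
c = (0)
Σ b_i: 1·1 = 1 ✓; 1 stage ⇒ order 1.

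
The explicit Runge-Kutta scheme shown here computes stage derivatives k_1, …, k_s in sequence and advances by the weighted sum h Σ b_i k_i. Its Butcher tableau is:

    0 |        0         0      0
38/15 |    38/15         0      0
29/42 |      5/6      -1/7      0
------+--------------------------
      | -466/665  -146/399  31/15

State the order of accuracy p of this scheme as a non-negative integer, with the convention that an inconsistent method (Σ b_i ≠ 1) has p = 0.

2

b = (-466/665, -146/399, 31/15)
c = (0, 38/15, 29/42)
Ac = (0, 0, -38/105)
Σ b_i: (-466/665)·1 + (-146/399)·1 + 31/15·1 = 1 ✓
b·c: (-146/399)·38/15 + 31/15·29/42 = 1/2 ✓
b·c²: (-146/399)·1444/225 + 31/15·841/1764 = -6679/4900 ≠ 1/3 ⇒ order 2.
b·Ac: 31/15·(-38/105) = -1178/1575 ≠ 1/6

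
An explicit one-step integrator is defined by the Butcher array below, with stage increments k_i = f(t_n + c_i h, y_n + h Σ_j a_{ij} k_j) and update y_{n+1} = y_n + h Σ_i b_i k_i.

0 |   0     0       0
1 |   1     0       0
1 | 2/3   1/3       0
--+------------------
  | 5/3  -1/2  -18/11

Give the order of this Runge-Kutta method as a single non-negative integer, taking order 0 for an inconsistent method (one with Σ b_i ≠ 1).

0

b = (5/3, -1/2, -18/11)
c = (0, 1, 1)
Ac = (0, 0, 1/3)
Σ b_i: 5/3·1 + (-1/2)·1 + (-18/11)·1 = -31/66 ≠ 1 ⇒ order 0.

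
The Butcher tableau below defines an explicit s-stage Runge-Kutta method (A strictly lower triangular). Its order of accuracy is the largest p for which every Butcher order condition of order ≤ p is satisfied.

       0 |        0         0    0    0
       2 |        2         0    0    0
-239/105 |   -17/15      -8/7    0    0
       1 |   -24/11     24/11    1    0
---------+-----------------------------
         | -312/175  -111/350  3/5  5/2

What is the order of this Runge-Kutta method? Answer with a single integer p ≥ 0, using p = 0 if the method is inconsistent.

b = (-312/175, -111/350, 3/5, 5/2)
c = (0, 2, -239/105, 1)
Ac = (0, 0, -16/7, 2411/1155)
Σ b_i: (-312/175)·1 + (-111/350)·1 + 3/5·1 + 5/2·1 = 1 ✓
b·c: (-111/350)·2 + 3/5·(-239/105) + 5/2·1 = 1/2 ✓
b·c²: (-111/350)·4 + 3/5·57121/11025 + 5/2·1 = 159497/36750 ≠ 1/3 ⇒ order 2.
b·Ac: 3/5·(-16/7) + 5/2·2411/1155 = 8887/2310 ≠ 1/6

2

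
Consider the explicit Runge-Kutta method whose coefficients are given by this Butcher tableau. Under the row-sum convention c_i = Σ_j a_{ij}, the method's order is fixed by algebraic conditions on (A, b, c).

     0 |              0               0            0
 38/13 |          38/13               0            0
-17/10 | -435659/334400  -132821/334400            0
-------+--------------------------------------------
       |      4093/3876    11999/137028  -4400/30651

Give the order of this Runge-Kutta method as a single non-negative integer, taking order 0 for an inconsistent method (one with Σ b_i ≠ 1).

b = (4093/3876, 11999/137028, -4400/30651)
c = (0, 38/13, -17/10)
Ac = (0, 0, -10217/8800)
Σ b_i: 4093/3876·1 + 11999/137028·1 + (-4400/30651)·1 = 1 ✓
b·c: 11999/137028·38/13 + (-4400/30651)·(-17/10) = 1/2 ✓
b·c²: 11999/137028·1444/169 + (-4400/30651)·289/100 = 1/3 ✓
b·Ac: (-4400/30651)·(-10217/8800) = 1/6 ✓; 3 stages ⇒ order 3.

3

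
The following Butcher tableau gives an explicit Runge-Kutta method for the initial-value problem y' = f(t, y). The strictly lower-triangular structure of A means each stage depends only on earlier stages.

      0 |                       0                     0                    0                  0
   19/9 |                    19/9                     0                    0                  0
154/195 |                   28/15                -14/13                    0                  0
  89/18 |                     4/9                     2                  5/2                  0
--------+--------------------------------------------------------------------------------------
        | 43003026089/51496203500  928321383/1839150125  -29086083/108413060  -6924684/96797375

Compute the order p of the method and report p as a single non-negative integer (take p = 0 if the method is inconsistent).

3

b = (43003026089/51496203500, 928321383/1839150125, -29086083/108413060, -6924684/96797375)
c = (0, 19/9, 154/195, 89/18)
Ac = (0, 0, -266/117, 725/117)
Σ b_i: 43003026089/51496203500·1 + 928321383/1839150125·1 + (-29086083/108413060)·1 + (-6924684/96797375)·1 = 1 ✓
b·c: 928321383/1839150125·19/9 + (-29086083/108413060)·154/195 + (-6924684/96797375)·89/18 = 1/2 ✓
b·c²: 928321383/1839150125·361/81 + (-29086083/108413060)·23716/38025 + (-6924684/96797375)·7921/324 = 1/3 ✓
b·Ac: (-29086083/108413060)·(-266/117) + (-6924684/96797375)·725/117 = 1/6 ✓
b·c³: 928321383/1839150125·6859/729 + (-29086083/108413060)·3652264/7414875 + (-6924684/96797375)·704969/5832 = -316013351077/78405873750 ≠ 1/4 ⇒ order 3.
b·(c∘Ac): (-29086083/108413060)·(-40964/22815) + (-6924684/96797375)·64525/2106 = -893887549/522705825 ≠ 1/8
b·Ac²: (-29086083/108413060)·(-5054/1053) + (-6924684/96797375)·716812/68445 = 182954622181/339758786250 ≠ 1/12
b·A²c: (-6924684/96797375)·(-665/117) = 23614948/58078425 ≠ 1/24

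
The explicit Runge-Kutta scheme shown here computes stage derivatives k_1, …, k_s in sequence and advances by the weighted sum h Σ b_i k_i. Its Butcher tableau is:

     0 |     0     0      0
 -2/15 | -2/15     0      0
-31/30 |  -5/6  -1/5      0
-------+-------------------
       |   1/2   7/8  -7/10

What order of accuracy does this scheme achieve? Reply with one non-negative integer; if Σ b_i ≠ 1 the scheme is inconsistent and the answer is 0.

0

b = (1/2, 7/8, -7/10)
c = (0, -2/15, -31/30)
Ac = (0, 0, 2/75)
Σ b_i: 1/2·1 + 7/8·1 + (-7/10)·1 = 27/40 ≠ 1 ⇒ order 0.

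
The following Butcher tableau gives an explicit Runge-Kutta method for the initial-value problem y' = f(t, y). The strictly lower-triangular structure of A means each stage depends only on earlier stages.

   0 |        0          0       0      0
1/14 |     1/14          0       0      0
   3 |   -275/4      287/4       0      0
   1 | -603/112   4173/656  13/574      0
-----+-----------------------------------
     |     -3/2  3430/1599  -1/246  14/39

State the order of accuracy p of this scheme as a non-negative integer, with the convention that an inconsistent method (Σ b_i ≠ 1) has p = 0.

4

b = (-3/2, 3430/1599, -1/246, 14/39)
c = (0, 1/14, 3, 1)
Ac = (0, 0, 41/8, 117/224)
Σ b_i: (-3/2)·1 + 3430/1599·1 + (-1/246)·1 + 14/39·1 = 1 ✓
b·c: 3430/1599·1/14 + (-1/246)·3 + 14/39·1 = 1/2 ✓
b·c²: 3430/1599·1/196 + (-1/246)·9 + 14/39·1 = 1/3 ✓
b·Ac: (-1/246)·41/8 + 14/39·117/224 = 1/6 ✓
b·c³: 3430/1599·1/2744 + (-1/246)·27 + 14/39·1 = 1/4 ✓
b·(c∘Ac): (-1/246)·123/8 + 14/39·117/224 = 1/8 ✓
b·Ac²: (-1/246)·41/112 + 14/39·741/3136 = 1/12 ✓
b·A²c: 14/39·13/112 = 1/24 ✓; 4 stages ⇒ order 4.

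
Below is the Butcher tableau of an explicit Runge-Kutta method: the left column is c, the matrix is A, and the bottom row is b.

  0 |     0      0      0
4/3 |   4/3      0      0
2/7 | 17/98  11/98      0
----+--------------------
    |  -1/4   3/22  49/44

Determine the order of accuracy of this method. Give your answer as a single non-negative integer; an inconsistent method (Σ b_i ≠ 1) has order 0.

3

b = (-1/4, 3/22, 49/44)
c = (0, 4/3, 2/7)
Ac = (0, 0, 22/147)
Σ b_i: (-1/4)·1 + 3/22·1 + 49/44·1 = 1 ✓
b·c: 3/22·4/3 + 49/44·2/7 = 1/2 ✓
b·c²: 3/22·16/9 + 49/44·4/49 = 1/3 ✓
b·Ac: 49/44·22/147 = 1/6 ✓; 3 stages ⇒ order 3.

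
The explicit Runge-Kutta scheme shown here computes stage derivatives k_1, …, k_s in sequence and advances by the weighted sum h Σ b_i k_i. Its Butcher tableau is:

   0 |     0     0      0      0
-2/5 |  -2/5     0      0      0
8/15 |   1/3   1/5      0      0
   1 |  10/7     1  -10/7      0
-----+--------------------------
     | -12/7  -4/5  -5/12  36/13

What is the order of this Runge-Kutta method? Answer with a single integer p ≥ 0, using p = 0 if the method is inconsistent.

b = (-12/7, -4/5, -5/12, 36/13)
c = (0, -2/5, 8/15, 1)
Ac = (0, 0, -2/25, -122/105)
Σ b_i: (-12/7)·1 + (-4/5)·1 + (-5/12)·1 + 36/13·1 = -883/5460 ≠ 1 ⇒ order 0.

0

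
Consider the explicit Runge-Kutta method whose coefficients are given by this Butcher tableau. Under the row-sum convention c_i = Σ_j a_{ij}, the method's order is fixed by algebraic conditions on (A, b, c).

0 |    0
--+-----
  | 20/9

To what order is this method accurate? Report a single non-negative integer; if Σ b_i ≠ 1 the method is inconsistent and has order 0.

0

b = (20/9)
c = (0)
Σ b_i: 20/9·1 = 20/9 ≠ 1 ⇒ order 0.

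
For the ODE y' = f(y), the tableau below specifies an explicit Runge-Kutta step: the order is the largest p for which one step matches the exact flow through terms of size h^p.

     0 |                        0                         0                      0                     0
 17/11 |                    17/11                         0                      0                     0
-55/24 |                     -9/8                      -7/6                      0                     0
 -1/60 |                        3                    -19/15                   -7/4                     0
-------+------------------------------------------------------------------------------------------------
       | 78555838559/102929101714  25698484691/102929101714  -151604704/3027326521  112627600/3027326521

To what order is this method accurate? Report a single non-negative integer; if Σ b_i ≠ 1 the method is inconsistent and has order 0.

b = (78555838559/102929101714, 25698484691/102929101714, -151604704/3027326521, 112627600/3027326521)
c = (0, 17/11, -55/24, -1/60)
Ac = (0, 0, -119/66, 3613/1760)
Σ b_i: 78555838559/102929101714·1 + 25698484691/102929101714·1 + (-151604704/3027326521)·1 + 112627600/3027326521·1 = 1 ✓
b·c: 25698484691/102929101714·17/11 + (-151604704/3027326521)·(-55/24) + 112627600/3027326521·(-1/60) = 1/2 ✓
b·c²: 25698484691/102929101714·289/121 + (-151604704/3027326521)·3025/576 + 112627600/3027326521·1/3600 = 1/3 ✓
b·Ac: (-151604704/3027326521)·(-119/66) + 112627600/3027326521·3613/1760 = 1/6 ✓
b·c³: 25698484691/102929101714·4913/1331 + (-151604704/3027326521)·(-166375/13824) + 112627600/3027326521·(-1/216000) = 36547255380953/23976426046320 ≠ 1/4 ⇒ order 3.
b·(c∘Ac): (-151604704/3027326521)·595/144 + 112627600/3027326521·(-3613/105600) = -499178320231/2397642604632 ≠ 1/8
b·Ac²: (-151604704/3027326521)·(-2023/726) + 112627600/3027326521·(-17027963/1393920) = -1510183725557/4795285209264 ≠ 1/12
b·A²c: 112627600/3027326521·833/264 = 11727348850/99901775193 ≠ 1/24

3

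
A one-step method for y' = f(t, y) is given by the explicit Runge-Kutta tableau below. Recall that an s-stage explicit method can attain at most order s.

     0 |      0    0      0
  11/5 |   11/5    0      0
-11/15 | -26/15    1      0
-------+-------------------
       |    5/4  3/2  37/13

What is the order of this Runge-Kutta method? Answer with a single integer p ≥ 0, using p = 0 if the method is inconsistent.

b = (5/4, 3/2, 37/13)
c = (0, 11/5, -11/15)
Ac = (0, 0, 11/5)
Σ b_i: 5/4·1 + 3/2·1 + 37/13·1 = 291/52 ≠ 1 ⇒ order 0.

0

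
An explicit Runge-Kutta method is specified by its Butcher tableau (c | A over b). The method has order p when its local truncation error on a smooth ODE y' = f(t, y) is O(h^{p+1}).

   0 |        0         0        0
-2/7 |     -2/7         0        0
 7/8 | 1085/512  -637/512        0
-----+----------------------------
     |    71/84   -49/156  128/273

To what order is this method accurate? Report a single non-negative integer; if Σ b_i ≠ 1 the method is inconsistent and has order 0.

3

b = (71/84, -49/156, 128/273)
c = (0, -2/7, 7/8)
Ac = (0, 0, 91/256)
Σ b_i: 71/84·1 + (-49/156)·1 + 128/273·1 = 1 ✓
b·c: (-49/156)·(-2/7) + 128/273·7/8 = 1/2 ✓
b·c²: (-49/156)·4/49 + 128/273·49/64 = 1/3 ✓
b·Ac: 128/273·91/256 = 1/6 ✓; 3 stages ⇒ order 3.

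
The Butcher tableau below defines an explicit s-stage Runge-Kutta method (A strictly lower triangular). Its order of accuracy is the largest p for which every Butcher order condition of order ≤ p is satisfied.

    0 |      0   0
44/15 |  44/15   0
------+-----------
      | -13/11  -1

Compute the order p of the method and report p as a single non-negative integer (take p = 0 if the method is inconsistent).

b = (-13/11, -1)
c = (0, 44/15)
Σ b_i: (-13/11)·1 + (-1)·1 = -24/11 ≠ 1 ⇒ order 0.

0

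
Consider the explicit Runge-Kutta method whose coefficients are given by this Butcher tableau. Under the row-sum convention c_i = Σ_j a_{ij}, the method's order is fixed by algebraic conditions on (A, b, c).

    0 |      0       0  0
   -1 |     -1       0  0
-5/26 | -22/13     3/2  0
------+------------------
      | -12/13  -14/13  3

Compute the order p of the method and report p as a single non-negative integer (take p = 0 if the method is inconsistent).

b = (-12/13, -14/13, 3)
c = (0, -1, -5/26)
Ac = (0, 0, -3/2)
Σ b_i: (-12/13)·1 + (-14/13)·1 + 3·1 = 1 ✓
b·c: (-14/13)·(-1) + 3·(-5/26) = 1/2 ✓
b·c²: (-14/13)·1 + 3·25/676 = -653/676 ≠ 1/3 ⇒ order 2.
b·Ac: 3·(-3/2) = -9/2 ≠ 1/6

2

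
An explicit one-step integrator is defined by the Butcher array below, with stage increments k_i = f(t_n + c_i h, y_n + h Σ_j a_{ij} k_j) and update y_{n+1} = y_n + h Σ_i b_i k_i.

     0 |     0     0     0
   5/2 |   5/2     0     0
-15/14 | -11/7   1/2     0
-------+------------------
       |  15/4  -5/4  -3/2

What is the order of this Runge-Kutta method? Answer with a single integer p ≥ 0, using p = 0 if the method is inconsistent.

b = (15/4, -5/4, -3/2)
c = (0, 5/2, -15/14)
Ac = (0, 0, 5/4)
Σ b_i: 15/4·1 + (-5/4)·1 + (-3/2)·1 = 1 ✓
b·c: (-5/4)·5/2 + (-3/2)·(-15/14) = -85/56 ≠ 1/2 ⇒ order 1.

1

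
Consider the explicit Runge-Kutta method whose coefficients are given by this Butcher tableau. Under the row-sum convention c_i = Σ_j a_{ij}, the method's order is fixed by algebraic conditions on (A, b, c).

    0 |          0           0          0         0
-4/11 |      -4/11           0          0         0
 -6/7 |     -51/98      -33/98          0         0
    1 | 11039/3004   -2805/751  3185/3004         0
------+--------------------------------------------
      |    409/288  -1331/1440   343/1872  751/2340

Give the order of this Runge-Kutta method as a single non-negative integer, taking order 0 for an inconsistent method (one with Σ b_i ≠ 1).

4

b = (409/288, -1331/1440, 343/1872, 751/2340)
c = (0, -4/11, -6/7, 1)
Ac = (0, 0, 6/49, 675/1502)
Σ b_i: 409/288·1 + (-1331/1440)·1 + 343/1872·1 + 751/2340·1 = 1 ✓
b·c: (-1331/1440)·(-4/11) + 343/1872·(-6/7) + 751/2340·1 = 1/2 ✓
b·c²: (-1331/1440)·16/121 + 343/1872·36/49 + 751/2340·1 = 1/3 ✓
b·Ac: 343/1872·6/49 + 751/2340·675/1502 = 1/6 ✓
b·c³: (-1331/1440)·(-64/1331) + 343/1872·(-216/343) + 751/2340·1 = 1/4 ✓
b·(c∘Ac): 343/1872·(-36/343) + 751/2340·675/1502 = 1/8 ✓
b·Ac²: 343/1872·(-24/539) + 751/2340·2355/8261 = 1/12 ✓
b·A²c: 751/2340·195/1502 = 1/24 ✓; 4 stages ⇒ order 4.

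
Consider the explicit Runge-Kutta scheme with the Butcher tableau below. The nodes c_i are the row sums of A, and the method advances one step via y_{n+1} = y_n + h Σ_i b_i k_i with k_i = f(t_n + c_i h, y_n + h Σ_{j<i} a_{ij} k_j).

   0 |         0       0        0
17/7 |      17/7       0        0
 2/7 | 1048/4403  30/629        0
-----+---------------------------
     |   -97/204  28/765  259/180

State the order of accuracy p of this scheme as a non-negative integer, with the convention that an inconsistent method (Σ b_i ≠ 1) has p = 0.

3

b = (-97/204, 28/765, 259/180)
c = (0, 17/7, 2/7)
Ac = (0, 0, 30/259)
Σ b_i: (-97/204)·1 + 28/765·1 + 259/180·1 = 1 ✓
b·c: 28/765·17/7 + 259/180·2/7 = 1/2 ✓
b·c²: 28/765·289/49 + 259/180·4/49 = 1/3 ✓
b·Ac: 259/180·30/259 = 1/6 ✓; 3 stages ⇒ order 3.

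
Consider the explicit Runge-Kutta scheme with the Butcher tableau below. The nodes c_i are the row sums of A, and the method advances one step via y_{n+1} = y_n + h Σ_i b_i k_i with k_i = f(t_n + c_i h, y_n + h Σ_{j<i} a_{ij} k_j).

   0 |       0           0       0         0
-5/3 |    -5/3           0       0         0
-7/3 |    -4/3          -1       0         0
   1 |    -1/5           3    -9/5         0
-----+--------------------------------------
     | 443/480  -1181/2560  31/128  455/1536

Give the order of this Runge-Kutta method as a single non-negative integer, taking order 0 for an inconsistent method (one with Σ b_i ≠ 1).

3

b = (443/480, -1181/2560, 31/128, 455/1536)
c = (0, -5/3, -7/3, 1)
Ac = (0, 0, 5/3, -4/5)
Σ b_i: 443/480·1 + (-1181/2560)·1 + 31/128·1 + 455/1536·1 = 1 ✓
b·c: (-1181/2560)·(-5/3) + 31/128·(-7/3) + 455/1536·1 = 1/2 ✓
b·c²: (-1181/2560)·25/9 + 31/128·49/9 + 455/1536·1 = 1/3 ✓
b·Ac: 31/128·5/3 + 455/1536·(-4/5) = 1/6 ✓
b·c³: (-1181/2560)·(-125/27) + 31/128·(-343/27) + 455/1536·1 = -557/864 ≠ 1/4 ⇒ order 3.
b·(c∘Ac): 31/128·(-35/9) + 455/1536·(-4/5) = -679/576 ≠ 1/8
b·Ac²: 31/128·(-25/9) + 455/1536·(-22/15) = -2551/2304 ≠ 1/12
b·A²c: 455/1536·(-3) = -455/512 ≠ 1/24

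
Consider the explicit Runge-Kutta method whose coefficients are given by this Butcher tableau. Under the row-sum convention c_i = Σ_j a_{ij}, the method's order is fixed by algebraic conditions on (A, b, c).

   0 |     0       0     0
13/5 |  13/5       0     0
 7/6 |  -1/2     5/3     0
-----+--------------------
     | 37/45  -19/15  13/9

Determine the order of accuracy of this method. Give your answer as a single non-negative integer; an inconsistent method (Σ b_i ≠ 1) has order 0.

1

b = (37/45, -19/15, 13/9)
c = (0, 13/5, 7/6)
Ac = (0, 0, 13/3)
Σ b_i: 37/45·1 + (-19/15)·1 + 13/9·1 = 1 ✓
b·c: (-19/15)·13/5 + 13/9·7/6 = -2171/1350 ≠ 1/2 ⇒ order 1.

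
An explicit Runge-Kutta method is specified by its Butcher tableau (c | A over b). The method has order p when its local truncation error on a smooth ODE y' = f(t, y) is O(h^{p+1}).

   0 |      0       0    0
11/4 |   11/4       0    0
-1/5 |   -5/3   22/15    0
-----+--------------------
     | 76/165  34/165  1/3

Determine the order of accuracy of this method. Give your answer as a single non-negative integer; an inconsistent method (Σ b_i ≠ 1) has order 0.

b = (76/165, 34/165, 1/3)
c = (0, 11/4, -1/5)
Ac = (0, 0, 121/30)
Σ b_i: 76/165·1 + 34/165·1 + 1/3·1 = 1 ✓
b·c: 34/165·11/4 + 1/3·(-1/5) = 1/2 ✓
b·c²: 34/165·121/16 + 1/3·1/25 = 943/600 ≠ 1/3 ⇒ order 2.
b·Ac: 1/3·121/30 = 121/90 ≠ 1/6

2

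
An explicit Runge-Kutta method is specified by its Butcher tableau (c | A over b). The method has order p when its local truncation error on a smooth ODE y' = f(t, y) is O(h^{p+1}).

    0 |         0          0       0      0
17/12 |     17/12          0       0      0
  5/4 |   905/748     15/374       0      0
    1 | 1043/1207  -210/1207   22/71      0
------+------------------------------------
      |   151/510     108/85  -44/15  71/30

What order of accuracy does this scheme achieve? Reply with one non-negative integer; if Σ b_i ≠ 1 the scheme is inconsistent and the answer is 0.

4

b = (151/510, 108/85, -44/15, 71/30)
c = (0, 17/12, 5/4, 1)
Ac = (0, 0, 5/88, 10/71)
Σ b_i: 151/510·1 + 108/85·1 + (-44/15)·1 + 71/30·1 = 1 ✓
b·c: 108/85·17/12 + (-44/15)·5/4 + 71/30·1 = 1/2 ✓
b·c²: 108/85·289/144 + (-44/15)·25/16 + 71/30·1 = 1/3 ✓
b·Ac: (-44/15)·5/88 + 71/30·10/71 = 1/6 ✓
b·c³: 108/85·4913/1728 + (-44/15)·125/64 + 71/30·1 = 1/4 ✓
b·(c∘Ac): (-44/15)·25/352 + 71/30·10/71 = 1/8 ✓
b·Ac²: (-44/15)·85/1056 + 71/30·115/852 = 1/12 ✓
b·A²c: 71/30·5/284 = 1/24 ✓; 4 stages ⇒ order 4.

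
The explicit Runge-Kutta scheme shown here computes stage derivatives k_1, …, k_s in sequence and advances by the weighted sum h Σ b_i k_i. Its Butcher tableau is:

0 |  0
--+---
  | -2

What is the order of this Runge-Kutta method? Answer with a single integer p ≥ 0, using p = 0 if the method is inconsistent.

0

b = (-2)
c = (0)
Σ b_i: (-2)·1 = -2 ≠ 1 ⇒ order 0.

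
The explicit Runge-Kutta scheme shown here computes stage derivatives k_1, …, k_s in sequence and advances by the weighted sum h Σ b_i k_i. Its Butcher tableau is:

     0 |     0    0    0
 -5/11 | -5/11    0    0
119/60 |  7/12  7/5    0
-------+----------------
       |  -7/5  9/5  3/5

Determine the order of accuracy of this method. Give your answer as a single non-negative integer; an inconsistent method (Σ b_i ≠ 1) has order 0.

1

b = (-7/5, 9/5, 3/5)
c = (0, -5/11, 119/60)
Ac = (0, 0, -7/11)
Σ b_i: (-7/5)·1 + 9/5·1 + 3/5·1 = 1 ✓
b·c: 9/5·(-5/11) + 3/5·119/60 = 409/1100 ≠ 1/2 ⇒ order 1.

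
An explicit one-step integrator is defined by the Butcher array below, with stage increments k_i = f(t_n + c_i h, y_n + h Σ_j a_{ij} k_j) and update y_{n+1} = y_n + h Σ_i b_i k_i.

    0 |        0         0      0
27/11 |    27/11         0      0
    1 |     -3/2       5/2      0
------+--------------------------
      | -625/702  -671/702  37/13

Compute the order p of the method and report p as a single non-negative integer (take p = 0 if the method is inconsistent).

2

b = (-625/702, -671/702, 37/13)
c = (0, 27/11, 1)
Ac = (0, 0, 135/22)
Σ b_i: (-625/702)·1 + (-671/702)·1 + 37/13·1 = 1 ✓
b·c: (-671/702)·27/11 + 37/13·1 = 1/2 ✓
b·c²: (-671/702)·729/121 + 37/13·1 = -833/286 ≠ 1/3 ⇒ order 2.
b·Ac: 37/13·135/22 = 4995/286 ≠ 1/6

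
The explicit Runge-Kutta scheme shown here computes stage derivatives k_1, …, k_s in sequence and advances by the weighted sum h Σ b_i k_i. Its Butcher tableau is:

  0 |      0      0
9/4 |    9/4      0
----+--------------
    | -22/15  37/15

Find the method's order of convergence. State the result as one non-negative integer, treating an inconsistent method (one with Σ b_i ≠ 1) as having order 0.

b = (-22/15, 37/15)
c = (0, 9/4)
Σ b_i: (-22/15)·1 + 37/15·1 = 1 ✓
b·c: 37/15·9/4 = 111/20 ≠ 1/2 ⇒ order 1.

1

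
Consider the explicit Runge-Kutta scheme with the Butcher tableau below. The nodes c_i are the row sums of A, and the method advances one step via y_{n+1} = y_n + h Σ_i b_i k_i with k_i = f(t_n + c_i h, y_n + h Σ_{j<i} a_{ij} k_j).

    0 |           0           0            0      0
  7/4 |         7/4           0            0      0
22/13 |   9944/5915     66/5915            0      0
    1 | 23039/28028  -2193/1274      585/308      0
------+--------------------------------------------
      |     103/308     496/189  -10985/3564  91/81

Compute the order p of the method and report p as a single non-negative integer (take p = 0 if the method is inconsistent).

b = (103/308, 496/189, -10985/3564, 91/81)
c = (0, 7/4, 22/13, 1)
Ac = (0, 0, 33/1690, 21/104)
Σ b_i: 103/308·1 + 496/189·1 + (-10985/3564)·1 + 91/81·1 = 1 ✓
b·c: 496/189·7/4 + (-10985/3564)·22/13 + 91/81·1 = 1/2 ✓
b·c²: 496/189·49/16 + (-10985/3564)·484/169 + 91/81·1 = 1/3 ✓
b·Ac: (-10985/3564)·33/1690 + 91/81·21/104 = 1/6 ✓
b·c³: 496/189·343/64 + (-10985/3564)·10648/2197 + 91/81·1 = 1/4 ✓
b·(c∘Ac): (-10985/3564)·363/10985 + 91/81·21/104 = 1/8 ✓
b·Ac²: (-10985/3564)·231/6760 + 91/81·489/2912 = 1/12 ✓
b·A²c: 91/81·27/728 = 1/24 ✓; 4 stages ⇒ order 4.

4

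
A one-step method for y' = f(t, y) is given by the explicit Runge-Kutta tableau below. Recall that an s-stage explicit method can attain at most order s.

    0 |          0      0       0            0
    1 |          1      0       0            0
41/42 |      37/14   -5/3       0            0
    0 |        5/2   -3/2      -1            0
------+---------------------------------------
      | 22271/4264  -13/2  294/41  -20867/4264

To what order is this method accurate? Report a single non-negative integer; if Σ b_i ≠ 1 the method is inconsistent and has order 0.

b = (22271/4264, -13/2, 294/41, -20867/4264)
c = (0, 1, 41/42, 0)
Ac = (0, 0, -5/3, -52/21)
Σ b_i: 22271/4264·1 + (-13/2)·1 + 294/41·1 + (-20867/4264)·1 = 1 ✓
b·c: (-13/2)·1 + 294/41·41/42 = 1/2 ✓
b·c²: (-13/2)·1 + 294/41·1681/1764 = 1/3 ✓
b·Ac: 294/41·(-5/3) + (-20867/4264)·(-52/21) = 1/6 ✓
b·c³: (-13/2)·1 + 294/41·68921/74088 = 43/252 ≠ 1/4 ⇒ order 3.
b·(c∘Ac): 294/41·(-205/126) = -35/3 ≠ 1/8
b·Ac²: 294/41·(-5/3) + (-20867/4264)·(-4327/1764) = 1387/26208 ≠ 1/12
b·A²c: (-20867/4264)·5/3 = -104335/12792 ≠ 1/24

3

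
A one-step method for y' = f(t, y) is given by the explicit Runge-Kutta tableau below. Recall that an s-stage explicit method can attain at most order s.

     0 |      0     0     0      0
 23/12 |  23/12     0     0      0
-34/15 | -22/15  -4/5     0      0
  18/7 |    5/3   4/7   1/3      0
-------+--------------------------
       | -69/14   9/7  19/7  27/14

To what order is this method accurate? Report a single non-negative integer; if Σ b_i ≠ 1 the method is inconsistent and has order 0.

b = (-69/14, 9/7, 19/7, 27/14)
c = (0, 23/12, -34/15, 18/7)
Ac = (0, 0, -23/15, 107/315)
Σ b_i: (-69/14)·1 + 9/7·1 + 19/7·1 + 27/14·1 = 1 ✓
b·c: 9/7·23/12 + 19/7·(-34/15) + 27/14·18/7 = 3737/2940 ≠ 1/2 ⇒ order 1.

1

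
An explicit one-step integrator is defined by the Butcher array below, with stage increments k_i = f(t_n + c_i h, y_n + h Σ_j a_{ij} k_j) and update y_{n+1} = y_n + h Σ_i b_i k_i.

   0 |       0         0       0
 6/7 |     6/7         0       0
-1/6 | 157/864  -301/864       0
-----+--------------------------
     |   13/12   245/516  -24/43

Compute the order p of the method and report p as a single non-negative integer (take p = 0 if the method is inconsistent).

3

b = (13/12, 245/516, -24/43)
c = (0, 6/7, -1/6)
Ac = (0, 0, -43/144)
Σ b_i: 13/12·1 + 245/516·1 + (-24/43)·1 = 1 ✓
b·c: 245/516·6/7 + (-24/43)·(-1/6) = 1/2 ✓
b·c²: 245/516·36/49 + (-24/43)·1/36 = 1/3 ✓
b·Ac: (-24/43)·(-43/144) = 1/6 ✓; 3 stages ⇒ order 3.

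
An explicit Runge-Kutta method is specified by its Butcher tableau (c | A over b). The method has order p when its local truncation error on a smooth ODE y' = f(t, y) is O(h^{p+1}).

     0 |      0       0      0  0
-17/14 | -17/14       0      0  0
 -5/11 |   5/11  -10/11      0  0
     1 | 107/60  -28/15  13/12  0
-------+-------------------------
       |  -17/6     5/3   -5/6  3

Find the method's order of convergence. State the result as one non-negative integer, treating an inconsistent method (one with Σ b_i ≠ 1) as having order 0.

1

b = (-17/6, 5/3, -5/6, 3)
c = (0, -17/14, -5/11, 1)
Ac = (0, 0, 85/77, 1171/660)
Σ b_i: (-17/6)·1 + 5/3·1 + (-5/6)·1 + 3·1 = 1 ✓
b·c: 5/3·(-17/14) + (-5/6)·(-5/11) + 3·1 = 313/231 ≠ 1/2 ⇒ order 1.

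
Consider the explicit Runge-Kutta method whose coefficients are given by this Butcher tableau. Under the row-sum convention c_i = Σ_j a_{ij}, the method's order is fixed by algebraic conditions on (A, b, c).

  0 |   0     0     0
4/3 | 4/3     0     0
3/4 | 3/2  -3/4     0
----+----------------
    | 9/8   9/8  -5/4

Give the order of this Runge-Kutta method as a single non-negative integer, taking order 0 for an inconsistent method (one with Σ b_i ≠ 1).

1

b = (9/8, 9/8, -5/4)
c = (0, 4/3, 3/4)
Ac = (0, 0, -1)
Σ b_i: 9/8·1 + 9/8·1 + (-5/4)·1 = 1 ✓
b·c: 9/8·4/3 + (-5/4)·3/4 = 9/16 ≠ 1/2 ⇒ order 1.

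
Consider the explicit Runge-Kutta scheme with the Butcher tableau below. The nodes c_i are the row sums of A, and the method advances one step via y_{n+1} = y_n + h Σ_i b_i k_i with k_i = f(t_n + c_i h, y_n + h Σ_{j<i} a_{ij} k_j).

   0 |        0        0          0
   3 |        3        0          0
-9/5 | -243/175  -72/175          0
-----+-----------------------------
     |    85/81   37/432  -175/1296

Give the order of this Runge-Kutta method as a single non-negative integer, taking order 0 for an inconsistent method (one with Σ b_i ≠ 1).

3

b = (85/81, 37/432, -175/1296)
c = (0, 3, -9/5)
Ac = (0, 0, -216/175)
Σ b_i: 85/81·1 + 37/432·1 + (-175/1296)·1 = 1 ✓
b·c: 37/432·3 + (-175/1296)·(-9/5) = 1/2 ✓
b·c²: 37/432·9 + (-175/1296)·81/25 = 1/3 ✓
b·Ac: (-175/1296)·(-216/175) = 1/6 ✓; 3 stages ⇒ order 3.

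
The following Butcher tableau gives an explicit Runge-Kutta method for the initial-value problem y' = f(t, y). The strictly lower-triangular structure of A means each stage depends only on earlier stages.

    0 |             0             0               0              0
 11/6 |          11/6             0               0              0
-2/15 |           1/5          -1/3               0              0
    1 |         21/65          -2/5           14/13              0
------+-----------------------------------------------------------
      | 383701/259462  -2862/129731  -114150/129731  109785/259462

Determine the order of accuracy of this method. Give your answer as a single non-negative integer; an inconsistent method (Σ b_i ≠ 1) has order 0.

3

b = (383701/259462, -2862/129731, -114150/129731, 109785/259462)
c = (0, 11/6, -2/15, 1)
Ac = (0, 0, -11/18, -57/65)
Σ b_i: 383701/259462·1 + (-2862/129731)·1 + (-114150/129731)·1 + 109785/259462·1 = 1 ✓
b·c: (-2862/129731)·11/6 + (-114150/129731)·(-2/15) + 109785/259462·1 = 1/2 ✓
b·c²: (-2862/129731)·121/36 + (-114150/129731)·4/225 + 109785/259462·1 = 1/3 ✓
b·Ac: (-114150/129731)·(-11/18) + 109785/259462·(-57/65) = 1/6 ✓
b·c³: (-2862/129731)·1331/216 + (-114150/129731)·(-8/3375) + 109785/259462·1 = 6754919/23351580 ≠ 1/4 ⇒ order 3.
b·(c∘Ac): (-114150/129731)·11/135 + 109785/259462·(-57/65) = -1033877/2335158 ≠ 1/8
b·Ac²: (-114150/129731)·(-121/108) + 109785/259462·(-7753/5850) = 1417919/3335940 ≠ 1/12
b·A²c: 109785/259462·(-77/117) = -30965/111198 ≠ 1/24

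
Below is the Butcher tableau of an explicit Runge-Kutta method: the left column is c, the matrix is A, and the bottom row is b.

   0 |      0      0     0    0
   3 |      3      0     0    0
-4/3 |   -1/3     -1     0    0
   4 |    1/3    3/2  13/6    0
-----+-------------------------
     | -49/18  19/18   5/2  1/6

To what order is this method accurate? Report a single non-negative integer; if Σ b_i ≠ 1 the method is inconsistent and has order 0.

b = (-49/18, 19/18, 5/2, 1/6)
c = (0, 3, -4/3, 4)
Ac = (0, 0, -3, 29/18)
Σ b_i: (-49/18)·1 + 19/18·1 + 5/2·1 + 1/6·1 = 1 ✓
b·c: 19/18·3 + 5/2·(-4/3) + 1/6·4 = 1/2 ✓
b·c²: 19/18·9 + 5/2·16/9 + 1/6·16 = 299/18 ≠ 1/3 ⇒ order 2.
b·Ac: 5/2·(-3) + 1/6·29/18 = -781/108 ≠ 1/6

2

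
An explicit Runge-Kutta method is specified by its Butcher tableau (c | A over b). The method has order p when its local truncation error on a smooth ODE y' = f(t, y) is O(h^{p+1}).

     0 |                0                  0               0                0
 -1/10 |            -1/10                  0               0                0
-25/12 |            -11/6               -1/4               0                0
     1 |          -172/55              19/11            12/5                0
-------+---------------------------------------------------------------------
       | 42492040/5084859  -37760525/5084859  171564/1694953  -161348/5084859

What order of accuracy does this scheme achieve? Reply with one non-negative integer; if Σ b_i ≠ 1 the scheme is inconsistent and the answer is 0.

3

b = (42492040/5084859, -37760525/5084859, 171564/1694953, -161348/5084859)
c = (0, -1/10, -25/12, 1)
Ac = (0, 0, 1/40, -569/110)
Σ b_i: 42492040/5084859·1 + (-37760525/5084859)·1 + 171564/1694953·1 + (-161348/5084859)·1 = 1 ✓
b·c: (-37760525/5084859)·(-1/10) + 171564/1694953·(-25/12) + (-161348/5084859)·1 = 1/2 ✓
b·c²: (-37760525/5084859)·1/100 + 171564/1694953·625/144 + (-161348/5084859)·1 = 1/3 ✓
b·Ac: 171564/1694953·1/40 + (-161348/5084859)·(-569/110) = 1/6 ✓
b·c³: (-37760525/5084859)·(-1/1000) + 171564/1694953·(-15625/1728) + (-161348/5084859)·1 = -1146614119/1220366160 ≠ 1/4 ⇒ order 3.
b·(c∘Ac): 171564/1694953·(-5/96) + (-161348/5084859)·(-569/110) = 32312093/203394360 ≠ 1/8
b·Ac²: 171564/1694953·(-1/400) + (-161348/5084859)·8608/825 = -101086919/305091540 ≠ 1/12
b·A²c: (-161348/5084859)·3/50 = -80674/42373825 ≠ 1/24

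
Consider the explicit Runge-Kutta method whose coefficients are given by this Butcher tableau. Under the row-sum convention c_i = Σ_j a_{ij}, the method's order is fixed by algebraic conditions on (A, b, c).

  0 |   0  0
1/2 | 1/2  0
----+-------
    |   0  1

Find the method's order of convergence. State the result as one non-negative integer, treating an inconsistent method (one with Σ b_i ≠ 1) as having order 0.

b = (0, 1)
c = (0, 1/2)
Σ b_i: 1·1 = 1 ✓
b·c: 1·1/2 = 1/2 ✓; 2 stages ⇒ order 2.

2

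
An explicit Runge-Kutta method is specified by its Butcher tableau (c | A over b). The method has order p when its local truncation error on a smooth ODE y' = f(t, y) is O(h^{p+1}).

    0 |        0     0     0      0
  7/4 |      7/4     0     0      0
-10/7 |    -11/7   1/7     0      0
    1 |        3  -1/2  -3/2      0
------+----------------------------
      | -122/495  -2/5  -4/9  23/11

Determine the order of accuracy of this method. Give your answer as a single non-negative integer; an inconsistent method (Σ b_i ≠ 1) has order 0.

b = (-122/495, -2/5, -4/9, 23/11)
c = (0, 7/4, -10/7, 1)
Ac = (0, 0, 1/4, 71/56)
Σ b_i: (-122/495)·1 + (-2/5)·1 + (-4/9)·1 + 23/11·1 = 1 ✓
b·c: (-2/5)·7/4 + (-4/9)·(-10/7) + 23/11·1 = 14039/6930 ≠ 1/2 ⇒ order 1.

1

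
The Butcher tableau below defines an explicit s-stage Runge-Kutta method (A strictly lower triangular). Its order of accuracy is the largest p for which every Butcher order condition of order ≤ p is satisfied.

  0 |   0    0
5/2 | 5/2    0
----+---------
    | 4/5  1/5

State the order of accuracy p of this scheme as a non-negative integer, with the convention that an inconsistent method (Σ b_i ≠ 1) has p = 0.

2

b = (4/5, 1/5)
c = (0, 5/2)
Σ b_i: 4/5·1 + 1/5·1 = 1 ✓
b·c: 1/5·5/2 = 1/2 ✓; 2 stages ⇒ order 2.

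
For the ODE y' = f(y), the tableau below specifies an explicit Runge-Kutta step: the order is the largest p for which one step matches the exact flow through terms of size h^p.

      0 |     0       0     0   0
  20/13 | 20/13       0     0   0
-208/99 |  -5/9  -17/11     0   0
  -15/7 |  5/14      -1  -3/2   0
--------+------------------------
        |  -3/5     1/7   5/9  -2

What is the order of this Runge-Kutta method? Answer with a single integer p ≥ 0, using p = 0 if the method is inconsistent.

b = (-3/5, 1/7, 5/9, -2)
c = (0, 20/13, -208/99, -15/7)
Ac = (0, 0, -340/143, 692/429)
Σ b_i: (-3/5)·1 + 1/7·1 + 5/9·1 + (-2)·1 = -599/315 ≠ 1 ⇒ order 0.

0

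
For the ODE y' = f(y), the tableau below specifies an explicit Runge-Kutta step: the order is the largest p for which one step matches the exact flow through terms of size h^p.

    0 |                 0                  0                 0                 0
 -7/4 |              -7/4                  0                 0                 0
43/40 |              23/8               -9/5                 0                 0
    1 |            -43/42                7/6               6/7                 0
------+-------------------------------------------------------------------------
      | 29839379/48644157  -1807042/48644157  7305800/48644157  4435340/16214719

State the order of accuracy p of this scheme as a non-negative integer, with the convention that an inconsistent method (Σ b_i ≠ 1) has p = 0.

3

b = (29839379/48644157, -1807042/48644157, 7305800/48644157, 4435340/16214719)
c = (0, -7/4, 43/40, 1)
Ac = (0, 0, 63/20, -941/840)
Σ b_i: 29839379/48644157·1 + (-1807042/48644157)·1 + 7305800/48644157·1 + 4435340/16214719·1 = 1 ✓
b·c: (-1807042/48644157)·(-7/4) + 7305800/48644157·43/40 + 4435340/16214719·1 = 1/2 ✓
b·c²: (-1807042/48644157)·49/16 + 7305800/48644157·1849/1600 + 4435340/16214719·1 = 1/3 ✓
b·Ac: 7305800/48644157·63/20 + 4435340/16214719·(-941/840) = 1/6 ✓
b·c³: (-1807042/48644157)·(-343/64) + 7305800/48644157·79507/64000 + 4435340/16214719·1 = 3420438211/5188710080 ≠ 1/4 ⇒ order 3.
b·(c∘Ac): 7305800/48644157·2709/800 + 4435340/16214719·(-941/840) = 39333419/194576628 ≠ 1/8
b·Ac²: 7305800/48644157·(-441/80) + 4435340/16214719·38333/8400 = 408963323/972883140 ≠ 1/12
b·A²c: 4435340/16214719·27/10 = 11975418/16214719 ≠ 1/24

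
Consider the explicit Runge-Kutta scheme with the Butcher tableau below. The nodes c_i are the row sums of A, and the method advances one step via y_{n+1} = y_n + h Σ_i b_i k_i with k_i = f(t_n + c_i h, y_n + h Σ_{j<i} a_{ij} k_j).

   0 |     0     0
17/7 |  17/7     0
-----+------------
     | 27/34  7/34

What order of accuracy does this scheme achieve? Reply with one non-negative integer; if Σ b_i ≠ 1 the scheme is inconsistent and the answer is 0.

b = (27/34, 7/34)
c = (0, 17/7)
Σ b_i: 27/34·1 + 7/34·1 = 1 ✓
b·c: 7/34·17/7 = 1/2 ✓; 2 stages ⇒ order 2.

2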